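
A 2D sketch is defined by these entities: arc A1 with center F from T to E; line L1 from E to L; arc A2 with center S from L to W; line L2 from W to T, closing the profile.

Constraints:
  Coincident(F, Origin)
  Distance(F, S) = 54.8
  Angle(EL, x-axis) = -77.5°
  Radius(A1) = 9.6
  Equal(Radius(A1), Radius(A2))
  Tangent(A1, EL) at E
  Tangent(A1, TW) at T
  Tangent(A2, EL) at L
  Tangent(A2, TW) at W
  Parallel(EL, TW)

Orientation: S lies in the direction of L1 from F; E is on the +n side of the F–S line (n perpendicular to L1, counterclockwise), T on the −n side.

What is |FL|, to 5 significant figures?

55.635

The slot axis is L1's direction at -77.5°, so u = (cos -77.5°, sin -77.5°) = (0.21644, -0.97630) and n = (−sin -77.5°, cos -77.5°) = (0.97630, 0.21644). F is at the origin and S lies 54.8 along u from F, so S = 54.8·u = (11.861, -53.501). Tangency of A1 to both parallel lines with radius 9.6 puts E and T at F ± 9.6·n: E = (9.3724, 2.0778), T = (-9.3724, -2.0778). Equal radii place L and W the same way about S: L = S + 9.6·n = (21.233, -51.423), W = S − 9.6·n = (2.4884, -55.579). Then |FL| = |L − F| = 55.635.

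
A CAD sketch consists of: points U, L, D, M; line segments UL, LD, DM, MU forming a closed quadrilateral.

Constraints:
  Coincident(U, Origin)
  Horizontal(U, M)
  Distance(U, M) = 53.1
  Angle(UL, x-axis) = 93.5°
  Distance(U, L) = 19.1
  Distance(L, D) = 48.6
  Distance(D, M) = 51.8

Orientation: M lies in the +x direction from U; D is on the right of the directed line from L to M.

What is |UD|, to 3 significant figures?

29.9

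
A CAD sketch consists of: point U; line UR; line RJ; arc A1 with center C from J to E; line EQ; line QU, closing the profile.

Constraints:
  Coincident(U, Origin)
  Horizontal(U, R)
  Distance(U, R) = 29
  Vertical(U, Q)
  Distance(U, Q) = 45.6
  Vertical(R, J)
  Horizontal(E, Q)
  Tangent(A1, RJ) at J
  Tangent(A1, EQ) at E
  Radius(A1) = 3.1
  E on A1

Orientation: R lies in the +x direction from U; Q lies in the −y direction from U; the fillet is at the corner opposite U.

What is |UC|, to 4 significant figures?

49.77

UQ is vertical with |UQ| = 45.6 and Q on the −y side, so Q = (0.000, -45.60). The virtual corner opposite U is at (29.00, -45.60). Tangency of A1 to RJ means the radius CJ is perpendicular to RJ and tangency of A1 to EQ means the radius CE is perpendicular to EQ, with radius 3.1, so the center C sits 3.1 in from both sides at C = (25.90, -42.50). Then |UC| = |C − U| = 49.77.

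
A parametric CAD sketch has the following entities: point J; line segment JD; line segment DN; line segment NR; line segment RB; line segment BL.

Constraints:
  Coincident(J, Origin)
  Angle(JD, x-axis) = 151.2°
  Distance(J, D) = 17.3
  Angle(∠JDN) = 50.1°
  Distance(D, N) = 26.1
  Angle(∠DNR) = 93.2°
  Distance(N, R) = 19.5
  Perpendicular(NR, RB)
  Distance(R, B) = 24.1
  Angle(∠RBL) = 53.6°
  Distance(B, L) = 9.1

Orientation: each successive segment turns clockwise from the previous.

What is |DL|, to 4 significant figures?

15.49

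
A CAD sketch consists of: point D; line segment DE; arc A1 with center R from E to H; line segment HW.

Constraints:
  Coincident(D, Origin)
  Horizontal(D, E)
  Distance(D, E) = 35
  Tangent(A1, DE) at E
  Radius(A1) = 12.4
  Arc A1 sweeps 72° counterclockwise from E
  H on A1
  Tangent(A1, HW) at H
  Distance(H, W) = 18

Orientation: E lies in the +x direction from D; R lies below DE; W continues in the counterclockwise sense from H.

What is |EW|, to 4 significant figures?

31.00

D is at the origin; D and E share the same y with |DE| = 35.0 and E on the +x side, so E = (35.00, 0.000). A1 meets DE tangentially, so RE is at right angles to DE, so R = E + (0, -12.4) = (35.00, -12.40). On A1, E sits at bearing 90° from R; a 72° counterclockwise sweep puts H at bearing 162°, so H = R + 12.4·(cos 162°, sin 162°) = (23.21, -8.568). A1 meets HW tangentially, so RH is at right angles to HW, so HW runs along (−sin 162°, cos 162°); with |HW| = 18.0, W = (17.64, -25.69). Then |EW| = |W − E| = 31.00.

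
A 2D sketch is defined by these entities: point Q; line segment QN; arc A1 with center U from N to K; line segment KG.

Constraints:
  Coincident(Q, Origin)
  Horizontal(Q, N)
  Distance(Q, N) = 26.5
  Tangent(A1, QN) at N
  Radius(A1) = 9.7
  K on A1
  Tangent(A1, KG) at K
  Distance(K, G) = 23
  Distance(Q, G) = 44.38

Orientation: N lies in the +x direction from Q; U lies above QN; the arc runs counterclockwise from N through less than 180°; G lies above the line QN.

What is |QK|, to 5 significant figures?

37.919

Checks: |UK| = 9.700 ✓; ∠(UK, KG) = 90.00° ✓; |KG| = 23.00 ✓; |QG| = 44.38 ✓.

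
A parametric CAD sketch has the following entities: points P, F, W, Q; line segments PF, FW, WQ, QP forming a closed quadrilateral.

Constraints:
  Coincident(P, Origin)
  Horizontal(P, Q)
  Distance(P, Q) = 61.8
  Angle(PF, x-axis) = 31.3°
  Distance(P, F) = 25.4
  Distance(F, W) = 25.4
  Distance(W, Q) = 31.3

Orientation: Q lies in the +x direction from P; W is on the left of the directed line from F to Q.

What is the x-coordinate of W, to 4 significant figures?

43.85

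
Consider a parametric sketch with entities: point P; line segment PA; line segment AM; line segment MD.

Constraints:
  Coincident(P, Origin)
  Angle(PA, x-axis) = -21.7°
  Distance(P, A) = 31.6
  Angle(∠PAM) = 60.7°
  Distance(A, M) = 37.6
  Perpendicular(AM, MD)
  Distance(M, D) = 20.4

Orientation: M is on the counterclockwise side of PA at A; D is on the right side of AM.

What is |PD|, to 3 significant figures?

52.8

∠PAM = 60.7°, so AM runs at -21.7° + (180° − 60.7°) = 97.6° from the x-axis; with |AM| = 37.6, M = A + 37.6·(cos 97.6°, sin 97.6°) = (24.4, 25.6). AM is perpendicular to MD; with |MD| = 20.4 on the right of AM, D = M + 20.4·(0.991, 0.132) = (44.6, 28.3). Then |PD| = |D − P| = 52.8.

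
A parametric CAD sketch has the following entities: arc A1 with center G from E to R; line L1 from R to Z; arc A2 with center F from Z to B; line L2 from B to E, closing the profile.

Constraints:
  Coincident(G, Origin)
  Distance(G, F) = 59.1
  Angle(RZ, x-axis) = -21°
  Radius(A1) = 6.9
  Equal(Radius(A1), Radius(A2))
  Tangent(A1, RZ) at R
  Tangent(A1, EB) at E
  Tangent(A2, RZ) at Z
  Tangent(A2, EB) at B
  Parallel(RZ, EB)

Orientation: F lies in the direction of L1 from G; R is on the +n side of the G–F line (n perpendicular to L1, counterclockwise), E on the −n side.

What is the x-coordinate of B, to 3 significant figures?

52.7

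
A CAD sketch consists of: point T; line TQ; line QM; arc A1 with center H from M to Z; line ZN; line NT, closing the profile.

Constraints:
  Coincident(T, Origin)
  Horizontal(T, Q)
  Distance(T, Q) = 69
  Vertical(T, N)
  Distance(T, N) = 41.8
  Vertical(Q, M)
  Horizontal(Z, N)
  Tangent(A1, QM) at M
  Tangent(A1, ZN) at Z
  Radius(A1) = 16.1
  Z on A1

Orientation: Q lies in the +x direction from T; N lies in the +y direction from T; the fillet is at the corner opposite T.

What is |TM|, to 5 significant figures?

73.631

T is at the origin; T and Q share the same y with |TQ| = 69.0 and Q on the +x side, so Q = (69.000, 0.0000). T and N share the same x with |TN| = 41.8 and N on the +y side, so N = (0.0000, 41.800). The virtual corner opposite T is at (69.000, 41.800). The tangent condition forces HM to be normal to QM and tangency of A1 to ZN means the radius HZ is perpendicular to ZN, with radius 16.1, so the center H sits 16.1 in from both sides at H = (52.900, 25.700). That places the tangent points at M = (69.000, 25.700) on QM and Z = (52.900, 41.800) on ZN. Then |TM| = |M − T| = 73.631.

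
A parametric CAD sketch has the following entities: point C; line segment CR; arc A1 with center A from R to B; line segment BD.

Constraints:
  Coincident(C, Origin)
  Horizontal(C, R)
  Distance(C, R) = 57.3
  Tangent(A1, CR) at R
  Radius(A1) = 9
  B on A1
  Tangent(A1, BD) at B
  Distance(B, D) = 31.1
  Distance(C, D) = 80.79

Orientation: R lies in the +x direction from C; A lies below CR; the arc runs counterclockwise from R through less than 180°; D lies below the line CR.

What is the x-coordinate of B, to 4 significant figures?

50.56

C is at the origin; C and R share the same y with |CR| = 57.3 and R on the +x side, so R = (57.30, 0.000). Since A1 is tangent to CR there, AR ⟂ CR, so A = R + (0, -9) = (57.30, -9.000). Since AB ⟂ BD (tangency), |AD| = √(9.0² + 31.1²) = 32.38 regardless of where B sits on A1. So D lies on both circle(C, 80.79) and circle(A, 32.38); the below-CR intersection is D = (71.16, -38.26). B is the foot of the tangent from D: B = (50.56, -14.96).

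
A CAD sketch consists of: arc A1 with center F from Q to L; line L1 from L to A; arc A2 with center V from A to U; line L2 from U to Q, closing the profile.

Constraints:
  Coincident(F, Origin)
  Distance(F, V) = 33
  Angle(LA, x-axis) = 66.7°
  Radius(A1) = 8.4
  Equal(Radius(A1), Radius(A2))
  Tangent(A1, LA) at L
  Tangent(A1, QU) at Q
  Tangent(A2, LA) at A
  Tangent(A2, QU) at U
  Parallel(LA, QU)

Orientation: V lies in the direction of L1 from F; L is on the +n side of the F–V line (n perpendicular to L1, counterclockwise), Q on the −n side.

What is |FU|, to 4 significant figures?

34.05

The slot axis is L1's direction at 66.7°, so u = (cos 66.7°, sin 66.7°) = (0.3955, 0.9184) and n = (−sin 66.7°, cos 66.7°) = (-0.9184, 0.3955). F is at the origin and V lies 33.0 along u from F, so V = 33.0·u = (13.05, 30.31). Tangency of A1 to both parallel lines with radius 8.4 puts L and Q at F ± 8.4·n: L = (-7.715, 3.323), Q = (7.715, -3.323). Equal radii place A and U the same way about V: A = V + 8.4·n = (5.338, 33.63), U = V − 8.4·n = (20.77, 26.99). Then |FU| = |U − F| = 34.05.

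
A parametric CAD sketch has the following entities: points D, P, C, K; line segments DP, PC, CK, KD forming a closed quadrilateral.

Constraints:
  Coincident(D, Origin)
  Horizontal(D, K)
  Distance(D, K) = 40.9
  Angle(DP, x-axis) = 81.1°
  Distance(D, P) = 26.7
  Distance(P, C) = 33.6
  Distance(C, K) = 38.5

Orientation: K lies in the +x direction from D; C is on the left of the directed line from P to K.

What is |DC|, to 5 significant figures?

52.174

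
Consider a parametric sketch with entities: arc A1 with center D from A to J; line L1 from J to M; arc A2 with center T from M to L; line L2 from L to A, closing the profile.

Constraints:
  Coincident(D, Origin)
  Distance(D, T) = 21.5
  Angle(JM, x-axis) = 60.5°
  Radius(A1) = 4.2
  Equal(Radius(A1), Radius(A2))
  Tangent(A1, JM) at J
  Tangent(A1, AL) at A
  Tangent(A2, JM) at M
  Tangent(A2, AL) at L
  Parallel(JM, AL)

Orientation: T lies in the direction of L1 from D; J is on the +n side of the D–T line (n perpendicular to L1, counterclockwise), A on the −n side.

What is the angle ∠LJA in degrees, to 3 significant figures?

68.7°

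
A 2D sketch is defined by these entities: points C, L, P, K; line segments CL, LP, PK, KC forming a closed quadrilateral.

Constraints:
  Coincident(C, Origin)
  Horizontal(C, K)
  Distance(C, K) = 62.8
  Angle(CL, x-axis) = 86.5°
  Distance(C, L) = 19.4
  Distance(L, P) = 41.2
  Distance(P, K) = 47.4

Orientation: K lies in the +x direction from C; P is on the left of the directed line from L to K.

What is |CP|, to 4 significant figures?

54.30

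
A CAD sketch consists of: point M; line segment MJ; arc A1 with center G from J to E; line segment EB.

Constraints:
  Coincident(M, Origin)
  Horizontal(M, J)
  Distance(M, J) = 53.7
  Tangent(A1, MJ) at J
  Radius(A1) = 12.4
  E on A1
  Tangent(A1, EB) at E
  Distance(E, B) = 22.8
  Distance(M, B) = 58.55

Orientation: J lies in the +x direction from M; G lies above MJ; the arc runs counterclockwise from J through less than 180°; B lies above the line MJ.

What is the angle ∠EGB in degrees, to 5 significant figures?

61.460°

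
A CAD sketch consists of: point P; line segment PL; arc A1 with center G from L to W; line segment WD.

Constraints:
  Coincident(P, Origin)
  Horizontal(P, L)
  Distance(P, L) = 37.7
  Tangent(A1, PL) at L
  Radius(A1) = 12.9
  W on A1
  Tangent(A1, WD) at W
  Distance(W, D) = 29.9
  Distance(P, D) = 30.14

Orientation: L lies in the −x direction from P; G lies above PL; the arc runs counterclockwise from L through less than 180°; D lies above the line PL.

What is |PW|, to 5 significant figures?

27.941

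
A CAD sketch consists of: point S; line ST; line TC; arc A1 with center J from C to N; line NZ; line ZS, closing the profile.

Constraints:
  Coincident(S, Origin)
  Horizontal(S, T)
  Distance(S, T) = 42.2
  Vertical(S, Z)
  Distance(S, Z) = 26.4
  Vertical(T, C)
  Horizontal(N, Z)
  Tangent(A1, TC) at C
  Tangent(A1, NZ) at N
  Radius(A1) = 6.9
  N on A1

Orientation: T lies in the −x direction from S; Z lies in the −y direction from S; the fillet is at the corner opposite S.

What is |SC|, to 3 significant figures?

46.5

The virtual corner opposite S is at (-42.2, -26.4). A1 meets TC tangentially, so JC is at right angles to TC and A1 meets NZ tangentially, so JN is at right angles to NZ, with radius 6.9, so the center J sits 6.9 in from both sides at J = (-35.3, -19.5). That places the tangent points at C = (-42.2, -19.5) on TC and N = (-35.3, -26.4) on NZ. Then |SC| = |C − S| = 46.5.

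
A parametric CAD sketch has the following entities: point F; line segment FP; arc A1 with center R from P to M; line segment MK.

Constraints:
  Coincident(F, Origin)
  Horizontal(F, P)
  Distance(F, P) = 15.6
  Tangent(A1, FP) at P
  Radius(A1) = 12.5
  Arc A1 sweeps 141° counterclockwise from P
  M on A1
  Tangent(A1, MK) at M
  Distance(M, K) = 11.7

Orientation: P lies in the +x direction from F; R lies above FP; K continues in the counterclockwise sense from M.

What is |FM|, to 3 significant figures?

32.3

F is at the origin; FP is horizontal with |FP| = 15.6 and P on the +x side, so P = (15.6, 0.00). Tangency of A1 to FP means the radius RP is perpendicular to FP, so R = P + (0, 12.5) = (15.6, 12.5). On A1, P sits at bearing -90° from R; a 141° counterclockwise sweep puts M at bearing 51°, so M = R + 12.5·(cos 51°, sin 51°) = (23.5, 22.2). Then |FM| = |M − F| = 32.3.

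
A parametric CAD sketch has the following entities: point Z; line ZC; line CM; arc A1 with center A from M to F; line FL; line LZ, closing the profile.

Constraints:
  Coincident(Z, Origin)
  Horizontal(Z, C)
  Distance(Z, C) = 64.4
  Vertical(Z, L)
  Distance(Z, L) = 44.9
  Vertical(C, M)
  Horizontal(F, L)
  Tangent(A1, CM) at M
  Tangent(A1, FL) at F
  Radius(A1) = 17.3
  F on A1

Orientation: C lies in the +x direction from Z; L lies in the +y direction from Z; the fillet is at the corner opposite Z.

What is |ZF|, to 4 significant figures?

65.07

The virtual corner opposite Z is at (64.40, 44.90). Since A1 is tangent to CM there, AM ⟂ CM and the tangent condition forces AF to be normal to FL, with radius 17.3, so the center A sits 17.3 in from both sides at A = (47.10, 27.60). That places the tangent points at M = (64.40, 27.60) on CM and F = (47.10, 44.90) on FL. Then |ZF| = |F − Z| = 65.07.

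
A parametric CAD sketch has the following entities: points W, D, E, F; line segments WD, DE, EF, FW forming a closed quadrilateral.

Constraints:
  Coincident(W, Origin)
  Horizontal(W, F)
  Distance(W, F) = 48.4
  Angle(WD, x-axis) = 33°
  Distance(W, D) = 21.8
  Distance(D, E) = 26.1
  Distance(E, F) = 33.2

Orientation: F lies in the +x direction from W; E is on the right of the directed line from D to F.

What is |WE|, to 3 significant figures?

23.3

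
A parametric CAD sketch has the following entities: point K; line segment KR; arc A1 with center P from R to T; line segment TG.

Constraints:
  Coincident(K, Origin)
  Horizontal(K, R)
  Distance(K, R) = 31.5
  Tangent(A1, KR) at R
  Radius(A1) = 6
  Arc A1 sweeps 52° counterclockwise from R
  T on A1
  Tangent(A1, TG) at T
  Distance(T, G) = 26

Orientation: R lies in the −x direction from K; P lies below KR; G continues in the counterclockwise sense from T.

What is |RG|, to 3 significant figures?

30.8

K is at the origin; K and R share the same y with |KR| = 31.5 and R on the −x side, so R = (-31.5, 0.00). The tangent condition forces PR to be normal to KR, so P = R + (0, -6) = (-31.5, -6.00). On A1, R sits at bearing 90° from P; a 52° counterclockwise sweep puts T at bearing 142°, so T = P + 6.0·(cos 142°, sin 142°) = (-36.2, -2.31). Since A1 is tangent to TG there, PT ⟂ TG, so TG runs along (−sin 142°, cos 142°); with |TG| = 26.0, G = (-52.2, -22.8). Then |RG| = |G − R| = 30.8.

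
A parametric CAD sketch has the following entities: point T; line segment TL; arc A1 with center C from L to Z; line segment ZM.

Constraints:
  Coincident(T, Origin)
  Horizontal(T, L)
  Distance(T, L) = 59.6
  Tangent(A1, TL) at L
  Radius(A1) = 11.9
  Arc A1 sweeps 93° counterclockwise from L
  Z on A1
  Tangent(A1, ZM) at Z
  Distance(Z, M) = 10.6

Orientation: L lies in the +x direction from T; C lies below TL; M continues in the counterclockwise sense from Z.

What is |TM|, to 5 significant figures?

53.517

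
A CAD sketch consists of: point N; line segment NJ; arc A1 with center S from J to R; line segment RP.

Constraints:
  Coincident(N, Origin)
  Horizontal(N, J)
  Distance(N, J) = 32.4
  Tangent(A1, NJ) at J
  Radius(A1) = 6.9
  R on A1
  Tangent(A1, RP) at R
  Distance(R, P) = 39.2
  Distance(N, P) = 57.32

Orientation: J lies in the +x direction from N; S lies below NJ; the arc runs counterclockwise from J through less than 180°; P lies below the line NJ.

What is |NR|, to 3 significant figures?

26.9

Checks: |SJ| = 6.900 ✓; |SR| = 6.900 ✓; ∠(SR, RP) = 90.00° ✓; |RP| = 39.20 ✓; |NP| = 57.32 ✓.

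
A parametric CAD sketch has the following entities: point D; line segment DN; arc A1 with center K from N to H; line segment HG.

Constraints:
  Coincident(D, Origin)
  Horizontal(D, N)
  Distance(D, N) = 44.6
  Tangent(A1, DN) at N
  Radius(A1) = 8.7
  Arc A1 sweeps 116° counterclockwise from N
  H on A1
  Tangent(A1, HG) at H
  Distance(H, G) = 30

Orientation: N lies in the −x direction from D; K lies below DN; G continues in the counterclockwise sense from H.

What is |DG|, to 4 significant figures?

55.68

On A1, N sits at bearing 90° from K; a 116° counterclockwise sweep puts H at bearing 206°, so H = K + 8.7·(cos 206°, sin 206°) = (-52.42, -12.51). A1 meets HG tangentially, so KH is at right angles to HG, so HG runs along (−sin 206°, cos 206°); with |HG| = 30.0, G = (-39.27, -39.48). Then |DG| = |G − D| = 55.68.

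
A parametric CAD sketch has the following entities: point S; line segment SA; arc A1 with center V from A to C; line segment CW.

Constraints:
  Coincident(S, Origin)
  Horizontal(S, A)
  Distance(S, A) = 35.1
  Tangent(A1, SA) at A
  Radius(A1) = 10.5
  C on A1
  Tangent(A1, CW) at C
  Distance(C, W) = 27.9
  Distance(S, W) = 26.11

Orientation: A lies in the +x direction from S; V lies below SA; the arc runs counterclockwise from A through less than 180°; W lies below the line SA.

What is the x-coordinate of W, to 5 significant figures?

8.8214

Checks: S = (0.00, 0.00) ✓; |VC| = 10.50 ✓; ∠(VC, CW) = 90.00° ✓; |CW| = 27.90 ✓; |SW| = 26.11 ✓.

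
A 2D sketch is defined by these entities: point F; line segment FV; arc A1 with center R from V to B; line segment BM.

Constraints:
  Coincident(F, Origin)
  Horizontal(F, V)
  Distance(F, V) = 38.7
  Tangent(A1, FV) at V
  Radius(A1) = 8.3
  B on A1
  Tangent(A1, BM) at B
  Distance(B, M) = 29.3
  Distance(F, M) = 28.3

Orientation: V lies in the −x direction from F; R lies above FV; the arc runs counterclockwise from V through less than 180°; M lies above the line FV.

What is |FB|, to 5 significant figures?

32.553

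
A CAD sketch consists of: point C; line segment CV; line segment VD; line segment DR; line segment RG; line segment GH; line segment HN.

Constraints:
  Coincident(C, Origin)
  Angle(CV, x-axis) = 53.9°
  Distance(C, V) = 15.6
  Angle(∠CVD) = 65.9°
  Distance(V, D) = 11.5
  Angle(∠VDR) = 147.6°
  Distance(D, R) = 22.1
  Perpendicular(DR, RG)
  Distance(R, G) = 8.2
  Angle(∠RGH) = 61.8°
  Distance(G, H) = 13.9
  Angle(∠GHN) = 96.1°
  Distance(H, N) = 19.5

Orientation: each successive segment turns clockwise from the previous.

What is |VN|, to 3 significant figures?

35.1

C is at the origin; CV runs at 53.9° with length 15.6, so V = (9.19, 12.6). ∠CVD = 65.9° gives VD at -60.2° from the x-axis; with |VD| = 11.5, D = (14.9, 2.63). ∠VDR = 147.6° gives DR at -92.6° from the x-axis; with |DR| = 22.1, R = (13.9, -19.5). DR ⟂ RG, so RG runs at 177°; with |RG| = 8.2, G = (5.71, -19.1). ∠RGH = 61.8° gives GH at 59.2° from the x-axis; with |GH| = 13.9, H = (12.8, -7.14). ∠GHN = 96.1° gives HN at -24.7° from the x-axis; with |HN| = 19.5, N = (30.5, -15.3). Then |VN| = |N − V| = 35.1.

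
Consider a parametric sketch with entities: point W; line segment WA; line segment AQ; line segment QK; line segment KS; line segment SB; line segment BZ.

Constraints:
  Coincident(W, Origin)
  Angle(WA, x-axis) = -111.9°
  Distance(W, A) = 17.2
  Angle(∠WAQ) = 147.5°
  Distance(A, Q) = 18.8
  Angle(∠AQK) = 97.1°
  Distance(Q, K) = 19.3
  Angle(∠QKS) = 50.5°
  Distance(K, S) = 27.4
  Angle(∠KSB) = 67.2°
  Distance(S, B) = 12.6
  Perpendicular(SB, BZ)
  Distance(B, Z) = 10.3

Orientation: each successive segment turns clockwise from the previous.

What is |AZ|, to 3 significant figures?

15.4

W is at the origin; WA runs at -111.9° with length 17.2, so A = (-6.42, -16.0). ∠WAQ = 147.5° gives AQ at -144° from the x-axis; with |AQ| = 18.8, Q = (-21.7, -26.9). ∠AQK = 97.1° gives QK at 133° from the x-axis; with |QK| = 19.3, K = (-34.8, -12.7). ∠QKS = 50.5° gives KS at 3.20° from the x-axis; with |KS| = 27.4, S = (-7.43, -11.2). ∠KSB = 67.2° gives SB at -110° from the x-axis; with |SB| = 12.6, B = (-11.7, -23.1). The perpendicularity gives BZ at right angles to SB, so BZ runs at 160°; with |BZ| = 10.3, Z = (-21.4, -19.6). Then |AZ| = |Z − A| = 15.4.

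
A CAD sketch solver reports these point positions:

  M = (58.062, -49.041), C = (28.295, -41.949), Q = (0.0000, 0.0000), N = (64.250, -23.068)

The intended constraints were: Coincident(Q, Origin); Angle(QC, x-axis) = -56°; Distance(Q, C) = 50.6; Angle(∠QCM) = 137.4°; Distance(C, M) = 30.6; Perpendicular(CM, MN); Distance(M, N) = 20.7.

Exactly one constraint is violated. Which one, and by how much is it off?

Distance(M, N) = 20.7 — off by 6.00.

Q = (0.00, 0.00) ✓; QC at -56.00° ✓; |QC| = 50.60 ✓; ∠QCM = 137.4° ✓; |CM| = 30.60 ✓; ∠(CM, MN) = 90.00° ✓; |MN| = 26.70 ✗.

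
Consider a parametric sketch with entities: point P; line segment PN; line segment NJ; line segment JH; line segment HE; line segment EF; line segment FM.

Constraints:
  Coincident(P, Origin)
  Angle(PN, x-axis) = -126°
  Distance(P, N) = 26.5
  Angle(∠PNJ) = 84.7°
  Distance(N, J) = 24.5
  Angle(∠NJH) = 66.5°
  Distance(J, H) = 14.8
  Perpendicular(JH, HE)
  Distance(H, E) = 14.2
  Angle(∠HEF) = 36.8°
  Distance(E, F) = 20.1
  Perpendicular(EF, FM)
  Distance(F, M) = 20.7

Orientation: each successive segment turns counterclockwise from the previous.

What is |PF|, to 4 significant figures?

32.38

The perpendicularity gives HE at right angles to JH, so HE runs at 172.8°; with |HE| = 14.2, E = (-6.743, -17.48). ∠HEF = 36.8° gives EF at -44.00° from the x-axis; with |EF| = 20.1, F = (7.716, -31.45). Then |PF| = |F − P| = 32.38.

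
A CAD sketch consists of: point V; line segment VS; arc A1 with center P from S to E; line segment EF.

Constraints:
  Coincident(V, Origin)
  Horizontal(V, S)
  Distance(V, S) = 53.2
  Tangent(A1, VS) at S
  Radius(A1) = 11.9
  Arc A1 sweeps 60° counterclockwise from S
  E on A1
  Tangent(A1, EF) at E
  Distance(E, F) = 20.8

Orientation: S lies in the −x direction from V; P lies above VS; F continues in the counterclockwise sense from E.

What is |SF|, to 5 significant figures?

31.670

V is at the origin; V and S share the same y with |VS| = 53.2 and S on the −x side, so S = (-53.200, 0.0000). A1 meets VS tangentially, so PS is at right angles to VS, so P = S + (0, 11.9) = (-53.200, 11.900). On A1, S sits at bearing -90° from P; a 60° counterclockwise sweep puts E at bearing -30°, so E = P + 11.9·(cos -30°, sin -30°) = (-42.894, 5.9500). A1 meets EF tangentially, so PE is at right angles to EF, so EF runs along (−sin -30°, cos -30°); with |EF| = 20.8, F = (-32.494, 23.963). Then |SF| = |F − S| = 31.670.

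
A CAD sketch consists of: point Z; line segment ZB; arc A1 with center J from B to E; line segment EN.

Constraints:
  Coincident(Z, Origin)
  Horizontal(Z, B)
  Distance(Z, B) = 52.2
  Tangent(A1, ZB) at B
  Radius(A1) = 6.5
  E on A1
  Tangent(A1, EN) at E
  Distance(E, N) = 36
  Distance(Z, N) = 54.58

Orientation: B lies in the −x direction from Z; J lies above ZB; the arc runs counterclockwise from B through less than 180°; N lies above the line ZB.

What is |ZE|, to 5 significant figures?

46.155

Checks: |JE| = 6.500 ✓; ∠(JE, EN) = 90.00° ✓; |EN| = 36.00 ✓; |ZN| = 54.58 ✓.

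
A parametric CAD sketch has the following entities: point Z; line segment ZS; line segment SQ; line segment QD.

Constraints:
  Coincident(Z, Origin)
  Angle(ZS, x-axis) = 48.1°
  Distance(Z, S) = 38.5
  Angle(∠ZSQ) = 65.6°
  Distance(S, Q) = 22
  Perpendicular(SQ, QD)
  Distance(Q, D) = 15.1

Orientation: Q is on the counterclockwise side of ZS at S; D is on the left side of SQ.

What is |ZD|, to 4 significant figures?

20.87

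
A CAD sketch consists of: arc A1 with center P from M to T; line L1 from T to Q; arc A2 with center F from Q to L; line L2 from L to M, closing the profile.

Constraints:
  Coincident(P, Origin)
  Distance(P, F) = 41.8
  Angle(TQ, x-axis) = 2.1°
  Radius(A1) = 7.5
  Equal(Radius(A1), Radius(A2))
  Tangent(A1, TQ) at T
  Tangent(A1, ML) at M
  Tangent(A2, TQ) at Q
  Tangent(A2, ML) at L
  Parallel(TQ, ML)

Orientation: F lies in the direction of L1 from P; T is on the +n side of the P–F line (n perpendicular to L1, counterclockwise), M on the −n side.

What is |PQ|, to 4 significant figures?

42.47

The slot axis is L1's direction at 2.1°, so u = (cos 2.1°, sin 2.1°) = (0.9993, 0.03664) and n = (−sin 2.1°, cos 2.1°) = (-0.03664, 0.9993). P is at the origin and F lies 41.8 along u from P, so F = 41.8·u = (41.77, 1.532). Tangency of A1 to both parallel lines with radius 7.5 puts T and M at P ± 7.5·n: T = (-0.2748, 7.495), M = (0.2748, -7.495). Equal radii place Q and L the same way about F: Q = F + 7.5·n = (41.50, 9.027), L = F − 7.5·n = (42.05, -5.963). Then |PQ| = |Q − P| = 42.47.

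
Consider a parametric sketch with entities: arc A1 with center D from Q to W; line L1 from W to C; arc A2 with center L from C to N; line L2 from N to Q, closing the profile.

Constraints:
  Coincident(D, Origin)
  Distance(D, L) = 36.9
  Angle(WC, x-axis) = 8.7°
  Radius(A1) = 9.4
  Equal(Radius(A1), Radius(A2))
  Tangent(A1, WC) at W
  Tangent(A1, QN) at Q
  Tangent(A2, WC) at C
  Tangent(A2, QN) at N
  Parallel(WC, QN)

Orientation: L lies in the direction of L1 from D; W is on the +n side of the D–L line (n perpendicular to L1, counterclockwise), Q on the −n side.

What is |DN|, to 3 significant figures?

38.1

The slot axis is L1's direction at 8.7°, so u = (cos 8.7°, sin 8.7°) = (0.988, 0.151) and n = (−sin 8.7°, cos 8.7°) = (-0.151, 0.988). D is at the origin and L lies 36.9 along u from D, so L = 36.9·u = (36.5, 5.58). Tangency of A1 to both parallel lines with radius 9.4 puts W and Q at D ± 9.4·n: W = (-1.42, 9.29), Q = (1.42, -9.29). Equal radii place C and N the same way about L: C = L + 9.4·n = (35.1, 14.9), N = L − 9.4·n = (37.9, -3.71). Then |DN| = |N − D| = 38.1.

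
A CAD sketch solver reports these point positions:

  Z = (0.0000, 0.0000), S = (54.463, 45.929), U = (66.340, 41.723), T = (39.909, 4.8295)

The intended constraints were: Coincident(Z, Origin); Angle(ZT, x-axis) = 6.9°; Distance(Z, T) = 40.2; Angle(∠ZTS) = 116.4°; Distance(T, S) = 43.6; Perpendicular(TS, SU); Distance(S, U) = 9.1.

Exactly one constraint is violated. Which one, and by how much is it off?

Distance(S, U) = 9.1 — off by 3.50.

Z = (0.00, 0.00) ✓; ZT at 6.900° ✓; |ZT| = 40.20 ✓; ∠ZTS = 116.4° ✓; |TS| = 43.60 ✓; ∠(TS, SU) = 90.00° ✓; |SU| = 12.60 ✗.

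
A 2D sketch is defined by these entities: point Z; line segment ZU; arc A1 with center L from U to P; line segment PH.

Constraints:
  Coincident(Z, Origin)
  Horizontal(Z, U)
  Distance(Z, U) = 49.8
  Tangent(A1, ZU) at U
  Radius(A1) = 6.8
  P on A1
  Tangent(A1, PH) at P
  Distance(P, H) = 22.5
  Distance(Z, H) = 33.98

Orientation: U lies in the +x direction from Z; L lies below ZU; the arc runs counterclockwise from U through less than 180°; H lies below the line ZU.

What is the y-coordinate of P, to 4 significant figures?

-1.951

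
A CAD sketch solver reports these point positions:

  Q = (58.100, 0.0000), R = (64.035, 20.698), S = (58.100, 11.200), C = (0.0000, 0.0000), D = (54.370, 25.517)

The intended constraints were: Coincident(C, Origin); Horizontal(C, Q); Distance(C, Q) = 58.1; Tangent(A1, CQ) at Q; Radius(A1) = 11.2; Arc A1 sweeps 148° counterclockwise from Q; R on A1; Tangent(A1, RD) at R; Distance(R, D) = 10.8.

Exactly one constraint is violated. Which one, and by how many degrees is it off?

Tangent(A1, RD) at R — off by 5.50°.

C = (0.00, 0.00) ✓; C.y = 0.00, Q.y = 0.00 ✓; |CQ| = 58.10 ✓; ∠(SQ, QC) = 90.00° ✓; |SQ| = 11.20 ✓; bearing(S→R) − bearing(S→Q) = 148.0° ✓; |SR| = 11.20 ✓; ∠(SR, RD) = 84.50° ✗; |RD| = 10.80 ✓.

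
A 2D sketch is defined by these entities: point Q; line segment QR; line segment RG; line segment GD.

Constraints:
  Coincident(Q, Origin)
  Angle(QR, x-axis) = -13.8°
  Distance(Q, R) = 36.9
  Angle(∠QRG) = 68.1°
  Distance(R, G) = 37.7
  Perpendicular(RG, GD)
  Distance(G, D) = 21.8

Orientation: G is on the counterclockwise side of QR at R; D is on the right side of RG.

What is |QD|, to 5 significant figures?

60.935

∠QRG = 68.1°, so RG runs at -13.8° + (180° − 68.1°) = 98.100° from the x-axis; with |RG| = 37.7, G = R + 37.7·(cos 98.100°, sin 98.100°) = (30.523, 28.522). The perpendicularity gives GD at right angles to RG; with |GD| = 21.8 on the right of RG, D = G + 21.8·(0.99002, 0.14090) = (52.105, 31.594). Then |QD| = |D − Q| = 60.935.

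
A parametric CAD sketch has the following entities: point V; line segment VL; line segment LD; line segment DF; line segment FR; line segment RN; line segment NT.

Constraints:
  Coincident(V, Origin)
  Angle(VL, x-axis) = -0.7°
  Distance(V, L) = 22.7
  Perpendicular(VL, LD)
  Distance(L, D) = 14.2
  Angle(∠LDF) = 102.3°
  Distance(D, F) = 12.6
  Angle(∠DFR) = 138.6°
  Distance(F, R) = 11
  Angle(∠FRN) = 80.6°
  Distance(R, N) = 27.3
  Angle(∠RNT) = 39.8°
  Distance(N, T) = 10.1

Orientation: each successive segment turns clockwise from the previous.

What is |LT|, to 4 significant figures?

4.706

V is at the origin; VL runs at -0.7° with length 22.7, so L = (22.70, -0.2773). VL is perpendicular to LD, so LD runs at -90.70°; with |LD| = 14.2, D = (22.52, -14.48). ∠LDF = 102.3° gives DF at -168.4° from the x-axis; with |DF| = 12.6, F = (10.18, -17.01). ∠DFR = 138.6° gives FR at 150.2° from the x-axis; with |FR| = 11.0, R = (0.6368, -11.54). ∠FRN = 80.6° gives RN at 50.80° from the x-axis; with |RN| = 27.3, N = (17.89, 9.613). ∠RNT = 39.8° gives NT at -89.40° from the x-axis; with |NT| = 10.1, T = (18.00, -0.4866). Then |LT| = |T − L| = 4.706.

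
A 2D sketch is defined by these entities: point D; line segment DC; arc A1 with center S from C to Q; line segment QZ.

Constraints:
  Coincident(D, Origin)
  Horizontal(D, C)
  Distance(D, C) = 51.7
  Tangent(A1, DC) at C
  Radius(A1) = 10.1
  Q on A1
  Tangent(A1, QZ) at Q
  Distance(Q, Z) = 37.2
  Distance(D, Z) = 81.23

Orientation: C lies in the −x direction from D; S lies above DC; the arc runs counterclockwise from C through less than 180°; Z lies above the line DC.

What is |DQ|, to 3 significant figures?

46.9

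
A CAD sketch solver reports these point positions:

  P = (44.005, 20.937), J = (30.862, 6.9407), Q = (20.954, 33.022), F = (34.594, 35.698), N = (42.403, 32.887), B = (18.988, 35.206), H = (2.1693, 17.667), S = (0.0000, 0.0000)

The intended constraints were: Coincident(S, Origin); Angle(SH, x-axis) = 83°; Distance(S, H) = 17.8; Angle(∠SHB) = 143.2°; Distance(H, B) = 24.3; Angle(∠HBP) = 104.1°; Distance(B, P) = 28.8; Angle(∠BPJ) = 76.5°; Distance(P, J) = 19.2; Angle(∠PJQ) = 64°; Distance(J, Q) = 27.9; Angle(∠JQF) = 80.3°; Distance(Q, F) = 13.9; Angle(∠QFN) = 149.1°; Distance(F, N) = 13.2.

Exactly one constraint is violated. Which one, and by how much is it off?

Distance(F, N) = 13.2 — off by 4.90.

S = (0.00, 0.00) ✓; SH at 83.00° ✓; |SH| = 17.80 ✓; ∠SHB = 143.2° ✓; |HB| = 24.30 ✓; ∠HBP = 104.1° ✓; |BP| = 28.80 ✓; ∠BPJ = 76.50° ✓; |PJ| = 19.20 ✓; ∠PJQ = 64.00° ✓; |JQ| = 27.90 ✓; ∠JQF = 80.30° ✓; |QF| = 13.90 ✓; ∠QFN = 149.1° ✓; |FN| = 8.300 ✗.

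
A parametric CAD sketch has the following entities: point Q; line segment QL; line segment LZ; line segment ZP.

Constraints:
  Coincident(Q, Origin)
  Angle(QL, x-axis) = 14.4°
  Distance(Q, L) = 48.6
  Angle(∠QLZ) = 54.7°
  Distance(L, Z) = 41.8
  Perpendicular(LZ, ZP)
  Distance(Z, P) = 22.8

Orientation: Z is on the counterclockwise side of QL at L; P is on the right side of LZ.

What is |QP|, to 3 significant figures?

64.0

∠QLZ = 54.7°, so LZ runs at 14.4° + (180° − 54.7°) = 140° from the x-axis; with |LZ| = 41.8, Z = L + 41.8·(cos 140°, sin 140°) = (15.2, 39.1). The perpendicularity gives ZP at right angles to LZ; with |ZP| = 22.8 on the right of LZ, P = Z + 22.8·(0.647, 0.763) = (29.9, 56.5). Then |QP| = |P − Q| = 64.0.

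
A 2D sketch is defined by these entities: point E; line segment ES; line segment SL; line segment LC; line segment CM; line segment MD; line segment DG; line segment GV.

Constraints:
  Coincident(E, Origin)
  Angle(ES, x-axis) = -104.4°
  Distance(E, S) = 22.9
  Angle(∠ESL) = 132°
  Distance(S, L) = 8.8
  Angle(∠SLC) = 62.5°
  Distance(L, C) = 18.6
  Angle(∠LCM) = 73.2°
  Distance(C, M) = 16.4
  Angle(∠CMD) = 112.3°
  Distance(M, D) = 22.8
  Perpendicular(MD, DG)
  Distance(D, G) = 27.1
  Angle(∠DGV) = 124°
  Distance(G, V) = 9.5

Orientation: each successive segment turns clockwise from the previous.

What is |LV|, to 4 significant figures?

15.68

E is at the origin; ES runs at -104.4° with length 22.9, so S = (-5.695, -22.18). ∠ESL = 132.0° gives SL at -152.4° from the x-axis; with |SL| = 8.8, L = (-13.49, -26.26). ∠SLC = 62.5° gives LC at 90.10° from the x-axis; with |LC| = 18.6, C = (-13.53, -7.658). ∠LCM = 73.2° gives CM at -16.70° from the x-axis; with |CM| = 16.4, M = (2.182, -12.37). ∠CMD = 112.3° gives MD at -84.40° from the x-axis; with |MD| = 22.8, D = (4.407, -35.06). The perpendicularity gives DG at right angles to MD, so DG runs at -174.4°; with |DG| = 27.1, G = (-22.56, -37.71). ∠DGV = 124.0° gives GV at 129.6° from the x-axis; with |GV| = 9.5, V = (-28.62, -30.39). Then |LV| = |V − L| = 15.68.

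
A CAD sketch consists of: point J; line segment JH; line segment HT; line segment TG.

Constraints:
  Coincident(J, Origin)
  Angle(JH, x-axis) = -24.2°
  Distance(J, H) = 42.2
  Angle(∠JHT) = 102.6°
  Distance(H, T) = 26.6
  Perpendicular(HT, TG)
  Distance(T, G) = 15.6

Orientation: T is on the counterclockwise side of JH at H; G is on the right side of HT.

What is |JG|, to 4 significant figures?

67.13

J is at the origin; JH runs at -24.2° with length 42.2, so H = 42.2·(cos -24.2°, sin -24.2°) = (38.49, -17.30). ∠JHT = 102.6°, so HT runs at -24.2° + (180° − 102.6°) = 53.20° from the x-axis; with |HT| = 26.6, T = H + 26.6·(cos 53.20°, sin 53.20°) = (54.43, 4.001). HT ⟂ TG; with |TG| = 15.6 on the right of HT, G = T + 15.6·(0.8007, -0.5990) = (66.92, -5.344). Then |JG| = |G − J| = 67.13.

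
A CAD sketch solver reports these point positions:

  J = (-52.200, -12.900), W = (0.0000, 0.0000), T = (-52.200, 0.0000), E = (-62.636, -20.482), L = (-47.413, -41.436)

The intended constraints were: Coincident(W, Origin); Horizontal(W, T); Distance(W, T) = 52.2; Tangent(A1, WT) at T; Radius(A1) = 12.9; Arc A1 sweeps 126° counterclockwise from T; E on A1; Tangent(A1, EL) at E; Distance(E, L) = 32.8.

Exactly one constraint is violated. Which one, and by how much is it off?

Distance(E, L) = 32.8 — off by 6.90.

W = (0.00, 0.00) ✓; W.y = 0.00, T.y = 0.00 ✓; |WT| = 52.20 ✓; ∠(JT, TW) = 90.00° ✓; |JT| = 12.90 ✓; bearing(J→E) − bearing(J→T) = 126.0° ✓; |JE| = 12.90 ✓; ∠(JE, EL) = 90.00° ✓; |EL| = 25.90 ✗.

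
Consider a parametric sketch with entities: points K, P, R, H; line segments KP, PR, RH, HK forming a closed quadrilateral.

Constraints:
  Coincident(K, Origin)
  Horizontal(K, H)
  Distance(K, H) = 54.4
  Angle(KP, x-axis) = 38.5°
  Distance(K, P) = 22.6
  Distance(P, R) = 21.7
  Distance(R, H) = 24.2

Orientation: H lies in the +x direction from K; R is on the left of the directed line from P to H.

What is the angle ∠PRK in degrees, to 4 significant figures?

13.51°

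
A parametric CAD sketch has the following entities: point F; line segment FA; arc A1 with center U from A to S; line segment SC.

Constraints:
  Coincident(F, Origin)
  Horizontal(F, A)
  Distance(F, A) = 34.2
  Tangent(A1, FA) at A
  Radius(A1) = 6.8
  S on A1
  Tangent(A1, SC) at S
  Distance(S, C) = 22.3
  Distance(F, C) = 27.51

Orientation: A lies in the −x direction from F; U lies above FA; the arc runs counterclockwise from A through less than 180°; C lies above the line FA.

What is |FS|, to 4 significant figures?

28.63

Checks: F = (0.00, 0.00) ✓; |US| = 6.800 ✓; ∠(US, SC) = 90.00° ✓; |SC| = 22.30 ✓; |FC| = 27.51 ✓.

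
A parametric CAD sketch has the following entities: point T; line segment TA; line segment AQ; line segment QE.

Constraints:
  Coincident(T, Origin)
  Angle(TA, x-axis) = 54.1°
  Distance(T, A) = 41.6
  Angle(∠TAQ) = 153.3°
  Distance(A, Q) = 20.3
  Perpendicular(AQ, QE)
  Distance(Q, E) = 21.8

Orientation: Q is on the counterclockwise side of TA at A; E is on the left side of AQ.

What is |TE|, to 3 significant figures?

57.5

T is at the origin; TA runs at 54.1° with length 41.6, so A = 41.6·(cos 54.1°, sin 54.1°) = (24.4, 33.7). ∠TAQ = 153.3°, so AQ runs at 54.1° + (180° − 153.3°) = 80.8° from the x-axis; with |AQ| = 20.3, Q = A + 20.3·(cos 80.8°, sin 80.8°) = (27.6, 53.7). AQ is perpendicular to QE; with |QE| = 21.8 on the left of AQ, E = Q + 21.8·(-0.987, 0.160) = (6.12, 57.2). Then |TE| = |E − T| = 57.5.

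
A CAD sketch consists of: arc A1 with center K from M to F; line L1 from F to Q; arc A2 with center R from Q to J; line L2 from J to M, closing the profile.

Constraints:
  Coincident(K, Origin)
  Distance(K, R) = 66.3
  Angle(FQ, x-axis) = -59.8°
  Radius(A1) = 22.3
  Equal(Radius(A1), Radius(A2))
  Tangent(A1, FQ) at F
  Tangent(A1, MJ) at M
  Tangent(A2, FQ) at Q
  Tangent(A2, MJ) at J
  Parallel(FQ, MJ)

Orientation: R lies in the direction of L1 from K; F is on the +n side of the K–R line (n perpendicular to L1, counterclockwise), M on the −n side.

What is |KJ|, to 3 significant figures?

69.9

The slot axis is L1's direction at -59.8°, so u = (cos -59.8°, sin -59.8°) = (0.503, -0.864) and n = (−sin -59.8°, cos -59.8°) = (0.864, 0.503). K is at the origin and R lies 66.3 along u from K, so R = 66.3·u = (33.4, -57.3). Tangency of A1 to both parallel lines with radius 22.3 puts F and M at K ± 22.3·n: F = (19.3, 11.2), M = (-19.3, -11.2). Equal radii place Q and J the same way about R: Q = R + 22.3·n = (52.6, -46.1), J = R − 22.3·n = (14.1, -68.5). Then |KJ| = |J − K| = 69.9.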